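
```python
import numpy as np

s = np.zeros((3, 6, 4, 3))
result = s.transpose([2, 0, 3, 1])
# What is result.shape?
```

(4, 3, 3, 6)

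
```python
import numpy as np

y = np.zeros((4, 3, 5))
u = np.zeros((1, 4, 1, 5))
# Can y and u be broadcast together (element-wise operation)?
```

Yes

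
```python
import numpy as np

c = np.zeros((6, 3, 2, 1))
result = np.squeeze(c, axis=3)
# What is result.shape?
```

(6, 3, 2)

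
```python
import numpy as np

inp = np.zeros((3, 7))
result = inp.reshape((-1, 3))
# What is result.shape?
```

(7, 3)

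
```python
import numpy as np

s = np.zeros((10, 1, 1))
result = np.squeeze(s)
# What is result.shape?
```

(10,)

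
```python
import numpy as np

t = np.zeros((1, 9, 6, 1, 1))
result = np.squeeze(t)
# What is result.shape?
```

(9, 6)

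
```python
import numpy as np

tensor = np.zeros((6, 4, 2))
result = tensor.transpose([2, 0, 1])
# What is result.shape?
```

(2, 6, 4)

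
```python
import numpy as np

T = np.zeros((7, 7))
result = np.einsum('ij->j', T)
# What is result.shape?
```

(7,)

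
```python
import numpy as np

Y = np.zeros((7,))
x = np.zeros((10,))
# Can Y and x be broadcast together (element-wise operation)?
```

No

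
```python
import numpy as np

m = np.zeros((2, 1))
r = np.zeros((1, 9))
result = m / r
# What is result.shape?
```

(2, 9)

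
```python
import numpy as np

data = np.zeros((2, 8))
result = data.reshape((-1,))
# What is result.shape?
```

(16,)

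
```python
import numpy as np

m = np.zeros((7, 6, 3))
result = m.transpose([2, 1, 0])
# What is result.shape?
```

(3, 6, 7)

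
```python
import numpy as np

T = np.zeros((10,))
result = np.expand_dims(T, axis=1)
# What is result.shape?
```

(10, 1)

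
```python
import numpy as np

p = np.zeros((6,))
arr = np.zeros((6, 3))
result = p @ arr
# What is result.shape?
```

(3,)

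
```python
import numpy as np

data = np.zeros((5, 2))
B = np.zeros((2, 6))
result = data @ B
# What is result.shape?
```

(5, 6)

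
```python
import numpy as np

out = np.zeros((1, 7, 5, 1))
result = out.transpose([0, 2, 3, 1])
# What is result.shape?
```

(1, 5, 1, 7)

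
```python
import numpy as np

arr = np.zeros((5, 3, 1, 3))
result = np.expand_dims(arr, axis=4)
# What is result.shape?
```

(5, 3, 1, 3, 1)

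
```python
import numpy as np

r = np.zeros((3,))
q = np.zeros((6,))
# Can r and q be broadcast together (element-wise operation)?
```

No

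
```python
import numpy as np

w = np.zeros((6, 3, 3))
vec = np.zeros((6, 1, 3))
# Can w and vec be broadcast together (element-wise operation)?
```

Yes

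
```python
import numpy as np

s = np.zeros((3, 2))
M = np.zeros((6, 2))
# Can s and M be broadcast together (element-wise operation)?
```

No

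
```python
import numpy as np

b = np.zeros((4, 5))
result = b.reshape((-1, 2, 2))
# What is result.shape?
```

(5, 2, 2)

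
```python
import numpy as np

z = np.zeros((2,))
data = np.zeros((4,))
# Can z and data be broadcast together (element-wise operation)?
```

No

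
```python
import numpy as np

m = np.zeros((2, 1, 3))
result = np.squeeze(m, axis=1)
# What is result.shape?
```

(2, 3)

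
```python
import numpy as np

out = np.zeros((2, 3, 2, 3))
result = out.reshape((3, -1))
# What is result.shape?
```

(3, 12)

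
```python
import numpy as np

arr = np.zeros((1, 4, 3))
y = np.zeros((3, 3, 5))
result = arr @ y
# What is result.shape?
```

(3, 4, 5)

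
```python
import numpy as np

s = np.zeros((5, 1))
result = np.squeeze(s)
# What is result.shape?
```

(5,)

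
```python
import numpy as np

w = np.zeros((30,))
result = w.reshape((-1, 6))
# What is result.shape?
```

(5, 6)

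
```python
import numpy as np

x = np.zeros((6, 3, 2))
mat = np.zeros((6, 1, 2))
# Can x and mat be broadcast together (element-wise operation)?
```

Yes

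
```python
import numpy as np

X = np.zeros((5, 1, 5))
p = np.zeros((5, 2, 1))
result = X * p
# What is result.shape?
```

(5, 2, 5)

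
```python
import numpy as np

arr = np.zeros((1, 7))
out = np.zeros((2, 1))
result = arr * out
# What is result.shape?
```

(2, 7)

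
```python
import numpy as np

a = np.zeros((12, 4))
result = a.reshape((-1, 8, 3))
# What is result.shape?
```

(2, 8, 3)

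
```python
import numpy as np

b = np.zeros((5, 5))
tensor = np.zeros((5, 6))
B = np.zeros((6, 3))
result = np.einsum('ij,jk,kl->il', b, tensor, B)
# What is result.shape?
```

(5, 3)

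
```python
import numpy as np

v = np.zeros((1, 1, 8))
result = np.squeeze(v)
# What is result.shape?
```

(8,)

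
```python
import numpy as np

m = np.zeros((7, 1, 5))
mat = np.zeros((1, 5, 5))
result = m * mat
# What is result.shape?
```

(7, 5, 5)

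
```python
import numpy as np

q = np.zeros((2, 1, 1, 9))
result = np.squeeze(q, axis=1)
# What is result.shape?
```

(2, 1, 9)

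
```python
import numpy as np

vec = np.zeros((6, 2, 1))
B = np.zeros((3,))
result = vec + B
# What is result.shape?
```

(6, 2, 3)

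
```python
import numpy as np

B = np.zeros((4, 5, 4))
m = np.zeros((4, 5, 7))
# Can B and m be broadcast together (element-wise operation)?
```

No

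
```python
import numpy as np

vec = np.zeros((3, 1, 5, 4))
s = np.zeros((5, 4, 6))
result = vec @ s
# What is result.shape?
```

(3, 5, 5, 6)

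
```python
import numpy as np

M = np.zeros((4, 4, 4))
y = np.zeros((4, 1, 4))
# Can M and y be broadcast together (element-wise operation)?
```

Yes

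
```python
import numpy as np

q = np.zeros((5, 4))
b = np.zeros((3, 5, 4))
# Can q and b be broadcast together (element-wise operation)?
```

Yes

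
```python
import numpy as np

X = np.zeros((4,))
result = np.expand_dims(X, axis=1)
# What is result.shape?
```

(4, 1)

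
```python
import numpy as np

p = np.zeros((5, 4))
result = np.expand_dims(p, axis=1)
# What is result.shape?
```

(5, 1, 4)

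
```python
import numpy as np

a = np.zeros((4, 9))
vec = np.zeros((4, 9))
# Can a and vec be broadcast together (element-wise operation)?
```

Yes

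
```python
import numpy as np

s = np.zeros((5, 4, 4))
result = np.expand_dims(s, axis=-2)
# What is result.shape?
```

(5, 4, 1, 4)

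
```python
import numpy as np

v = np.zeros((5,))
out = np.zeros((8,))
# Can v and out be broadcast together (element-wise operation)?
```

No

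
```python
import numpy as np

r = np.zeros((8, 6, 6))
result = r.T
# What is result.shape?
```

(6, 6, 8)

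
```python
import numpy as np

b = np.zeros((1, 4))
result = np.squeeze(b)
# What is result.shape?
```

(4,)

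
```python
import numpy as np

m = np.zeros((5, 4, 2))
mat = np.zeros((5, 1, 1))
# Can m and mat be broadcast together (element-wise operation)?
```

Yes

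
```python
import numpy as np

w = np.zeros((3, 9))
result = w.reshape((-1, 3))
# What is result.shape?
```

(9, 3)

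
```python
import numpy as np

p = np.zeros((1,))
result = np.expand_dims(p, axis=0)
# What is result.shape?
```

(1, 1)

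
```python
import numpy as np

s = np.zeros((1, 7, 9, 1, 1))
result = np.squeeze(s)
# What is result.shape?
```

(7, 9)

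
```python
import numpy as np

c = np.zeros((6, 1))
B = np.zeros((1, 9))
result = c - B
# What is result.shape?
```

(6, 9)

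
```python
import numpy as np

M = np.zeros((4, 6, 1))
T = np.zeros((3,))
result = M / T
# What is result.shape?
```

(4, 6, 3)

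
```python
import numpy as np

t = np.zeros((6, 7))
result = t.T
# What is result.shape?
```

(7, 6)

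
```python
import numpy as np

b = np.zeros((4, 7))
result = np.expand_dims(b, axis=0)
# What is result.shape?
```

(1, 4, 7)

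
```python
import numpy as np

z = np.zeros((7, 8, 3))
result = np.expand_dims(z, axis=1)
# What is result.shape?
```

(7, 1, 8, 3)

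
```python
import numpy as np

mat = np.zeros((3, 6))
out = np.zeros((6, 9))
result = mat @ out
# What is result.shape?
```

(3, 9)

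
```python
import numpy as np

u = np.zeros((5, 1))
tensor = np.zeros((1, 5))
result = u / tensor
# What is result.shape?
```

(5, 5)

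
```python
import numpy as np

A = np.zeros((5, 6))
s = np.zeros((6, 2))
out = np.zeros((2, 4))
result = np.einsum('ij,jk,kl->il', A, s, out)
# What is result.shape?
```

(5, 4)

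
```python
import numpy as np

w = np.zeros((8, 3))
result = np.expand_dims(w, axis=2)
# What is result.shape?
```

(8, 3, 1)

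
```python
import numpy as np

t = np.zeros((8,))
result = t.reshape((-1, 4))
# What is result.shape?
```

(2, 4)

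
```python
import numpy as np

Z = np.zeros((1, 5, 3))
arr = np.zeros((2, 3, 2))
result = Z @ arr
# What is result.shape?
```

(2, 5, 2)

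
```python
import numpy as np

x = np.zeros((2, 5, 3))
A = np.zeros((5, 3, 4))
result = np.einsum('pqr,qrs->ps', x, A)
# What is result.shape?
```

(2, 4)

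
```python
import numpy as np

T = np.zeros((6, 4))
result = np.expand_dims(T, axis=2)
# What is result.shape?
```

(6, 4, 1)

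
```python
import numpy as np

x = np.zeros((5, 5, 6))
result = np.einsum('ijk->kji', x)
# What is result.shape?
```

(6, 5, 5)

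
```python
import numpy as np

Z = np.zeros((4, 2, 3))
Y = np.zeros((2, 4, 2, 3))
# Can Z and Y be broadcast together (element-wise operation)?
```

Yes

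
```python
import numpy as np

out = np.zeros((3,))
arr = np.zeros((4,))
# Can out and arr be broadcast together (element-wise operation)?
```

No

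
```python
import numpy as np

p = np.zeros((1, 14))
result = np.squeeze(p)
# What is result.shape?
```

(14,)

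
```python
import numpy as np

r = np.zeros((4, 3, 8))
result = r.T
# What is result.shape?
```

(8, 3, 4)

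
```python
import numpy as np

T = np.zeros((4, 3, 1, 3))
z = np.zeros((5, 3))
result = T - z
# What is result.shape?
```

(4, 3, 5, 3)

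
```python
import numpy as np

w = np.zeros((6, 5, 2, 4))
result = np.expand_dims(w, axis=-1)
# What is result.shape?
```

(6, 5, 2, 4, 1)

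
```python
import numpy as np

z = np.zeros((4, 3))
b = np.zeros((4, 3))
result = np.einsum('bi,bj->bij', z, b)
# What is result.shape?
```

(4, 3, 3)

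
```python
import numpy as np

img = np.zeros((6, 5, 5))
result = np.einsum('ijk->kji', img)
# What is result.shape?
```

(5, 5, 6)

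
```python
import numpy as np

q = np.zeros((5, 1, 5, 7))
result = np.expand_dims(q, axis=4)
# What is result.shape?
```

(5, 1, 5, 7, 1)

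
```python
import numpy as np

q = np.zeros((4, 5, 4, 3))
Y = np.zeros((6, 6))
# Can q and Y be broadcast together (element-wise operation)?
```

No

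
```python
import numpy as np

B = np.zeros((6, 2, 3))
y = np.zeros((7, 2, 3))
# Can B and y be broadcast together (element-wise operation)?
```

No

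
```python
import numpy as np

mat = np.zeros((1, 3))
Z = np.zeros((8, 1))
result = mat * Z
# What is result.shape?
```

(8, 3)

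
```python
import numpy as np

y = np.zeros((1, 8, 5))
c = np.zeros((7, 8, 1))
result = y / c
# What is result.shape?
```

(7, 8, 5)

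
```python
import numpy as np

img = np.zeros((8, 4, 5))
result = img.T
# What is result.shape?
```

(5, 4, 8)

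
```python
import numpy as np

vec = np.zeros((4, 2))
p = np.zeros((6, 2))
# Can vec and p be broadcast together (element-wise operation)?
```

No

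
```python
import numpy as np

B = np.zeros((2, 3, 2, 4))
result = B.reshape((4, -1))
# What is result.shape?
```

(4, 12)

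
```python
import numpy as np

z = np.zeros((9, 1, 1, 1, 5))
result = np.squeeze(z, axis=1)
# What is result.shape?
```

(9, 1, 1, 5)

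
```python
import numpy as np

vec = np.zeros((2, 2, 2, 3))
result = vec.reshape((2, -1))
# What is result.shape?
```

(2, 12)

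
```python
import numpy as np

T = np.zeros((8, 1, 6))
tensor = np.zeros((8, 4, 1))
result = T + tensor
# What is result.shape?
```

(8, 4, 6)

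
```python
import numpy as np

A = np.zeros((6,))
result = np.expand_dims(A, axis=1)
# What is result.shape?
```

(6, 1)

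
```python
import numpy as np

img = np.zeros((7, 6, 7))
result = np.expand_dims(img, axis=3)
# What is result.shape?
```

(7, 6, 7, 1)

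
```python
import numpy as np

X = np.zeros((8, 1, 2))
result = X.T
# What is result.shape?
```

(2, 1, 8)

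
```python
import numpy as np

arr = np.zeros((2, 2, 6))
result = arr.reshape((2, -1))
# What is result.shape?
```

(2, 12)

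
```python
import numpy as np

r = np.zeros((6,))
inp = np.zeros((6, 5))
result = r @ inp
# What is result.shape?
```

(5,)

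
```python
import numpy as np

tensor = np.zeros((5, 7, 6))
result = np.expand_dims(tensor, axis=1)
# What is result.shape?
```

(5, 1, 7, 6)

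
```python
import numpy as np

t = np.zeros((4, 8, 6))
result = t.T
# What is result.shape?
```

(6, 8, 4)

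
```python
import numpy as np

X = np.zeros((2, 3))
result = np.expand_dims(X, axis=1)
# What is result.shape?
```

(2, 1, 3)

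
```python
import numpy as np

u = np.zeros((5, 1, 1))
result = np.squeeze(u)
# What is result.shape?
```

(5,)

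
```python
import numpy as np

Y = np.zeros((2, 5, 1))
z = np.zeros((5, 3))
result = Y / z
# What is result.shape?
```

(2, 5, 3)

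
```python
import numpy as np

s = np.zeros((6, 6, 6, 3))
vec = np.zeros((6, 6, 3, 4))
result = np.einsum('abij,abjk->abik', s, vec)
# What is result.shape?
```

(6, 6, 6, 4)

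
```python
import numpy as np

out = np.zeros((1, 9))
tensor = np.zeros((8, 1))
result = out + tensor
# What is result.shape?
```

(8, 9)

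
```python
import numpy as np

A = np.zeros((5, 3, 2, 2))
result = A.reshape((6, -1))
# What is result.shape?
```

(6, 10)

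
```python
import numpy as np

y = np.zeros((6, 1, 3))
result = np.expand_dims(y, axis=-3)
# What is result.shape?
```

(6, 1, 1, 3)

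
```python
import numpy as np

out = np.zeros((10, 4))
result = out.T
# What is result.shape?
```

(4, 10)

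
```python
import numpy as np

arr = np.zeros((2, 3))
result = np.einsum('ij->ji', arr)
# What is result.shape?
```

(3, 2)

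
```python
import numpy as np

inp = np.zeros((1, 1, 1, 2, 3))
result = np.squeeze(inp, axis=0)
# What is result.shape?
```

(1, 1, 2, 3)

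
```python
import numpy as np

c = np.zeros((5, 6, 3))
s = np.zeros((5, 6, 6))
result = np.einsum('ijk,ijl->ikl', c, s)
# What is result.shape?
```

(5, 3, 6)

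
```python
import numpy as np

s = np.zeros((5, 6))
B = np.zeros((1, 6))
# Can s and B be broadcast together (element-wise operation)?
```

Yes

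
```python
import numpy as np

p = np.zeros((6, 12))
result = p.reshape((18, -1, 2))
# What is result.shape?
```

(18, 2, 2)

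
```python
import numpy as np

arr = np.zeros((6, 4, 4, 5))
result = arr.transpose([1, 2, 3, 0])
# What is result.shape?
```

(4, 4, 5, 6)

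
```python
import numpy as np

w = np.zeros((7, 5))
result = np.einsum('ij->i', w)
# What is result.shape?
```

(7,)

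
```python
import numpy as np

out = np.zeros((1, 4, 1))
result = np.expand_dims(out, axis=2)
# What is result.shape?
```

(1, 4, 1, 1)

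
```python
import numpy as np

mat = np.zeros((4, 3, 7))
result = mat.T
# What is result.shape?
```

(7, 3, 4)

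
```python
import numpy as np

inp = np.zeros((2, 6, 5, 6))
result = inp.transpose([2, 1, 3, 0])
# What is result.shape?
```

(5, 6, 6, 2)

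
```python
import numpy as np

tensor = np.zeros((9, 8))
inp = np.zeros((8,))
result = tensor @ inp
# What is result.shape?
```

(9,)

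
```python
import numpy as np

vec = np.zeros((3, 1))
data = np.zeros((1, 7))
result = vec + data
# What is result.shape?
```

(3, 7)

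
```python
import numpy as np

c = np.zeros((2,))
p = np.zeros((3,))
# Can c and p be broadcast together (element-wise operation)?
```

No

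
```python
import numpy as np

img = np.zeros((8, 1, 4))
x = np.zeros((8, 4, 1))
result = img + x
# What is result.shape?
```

(8, 4, 4)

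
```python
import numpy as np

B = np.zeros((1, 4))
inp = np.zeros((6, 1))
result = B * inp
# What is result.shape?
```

(6, 4)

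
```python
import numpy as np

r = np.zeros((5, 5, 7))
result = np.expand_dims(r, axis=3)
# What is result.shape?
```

(5, 5, 7, 1)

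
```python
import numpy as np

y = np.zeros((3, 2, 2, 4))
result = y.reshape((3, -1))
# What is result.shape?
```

(3, 16)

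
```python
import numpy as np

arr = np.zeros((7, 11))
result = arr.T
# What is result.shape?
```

(11, 7)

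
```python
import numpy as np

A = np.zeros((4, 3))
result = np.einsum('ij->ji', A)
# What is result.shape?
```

(3, 4)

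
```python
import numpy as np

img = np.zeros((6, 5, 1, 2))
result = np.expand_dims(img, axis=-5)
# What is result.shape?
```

(1, 6, 5, 1, 2)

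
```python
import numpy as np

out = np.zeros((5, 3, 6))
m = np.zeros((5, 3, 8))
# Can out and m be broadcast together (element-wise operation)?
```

No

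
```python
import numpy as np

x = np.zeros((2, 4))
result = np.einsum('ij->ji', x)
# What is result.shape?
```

(4, 2)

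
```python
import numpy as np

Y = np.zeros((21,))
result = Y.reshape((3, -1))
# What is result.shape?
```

(3, 7)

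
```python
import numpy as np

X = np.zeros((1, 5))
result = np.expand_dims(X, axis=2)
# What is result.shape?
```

(1, 5, 1)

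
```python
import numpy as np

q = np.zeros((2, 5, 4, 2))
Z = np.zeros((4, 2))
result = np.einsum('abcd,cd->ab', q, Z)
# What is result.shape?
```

(2, 5)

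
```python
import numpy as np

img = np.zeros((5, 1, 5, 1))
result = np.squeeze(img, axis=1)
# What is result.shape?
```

(5, 5, 1)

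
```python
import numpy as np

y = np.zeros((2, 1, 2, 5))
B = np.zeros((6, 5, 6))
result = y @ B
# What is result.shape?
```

(2, 6, 2, 6)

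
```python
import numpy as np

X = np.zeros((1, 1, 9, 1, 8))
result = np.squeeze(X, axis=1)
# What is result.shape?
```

(1, 9, 1, 8)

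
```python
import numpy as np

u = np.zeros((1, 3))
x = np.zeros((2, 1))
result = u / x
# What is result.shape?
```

(2, 3)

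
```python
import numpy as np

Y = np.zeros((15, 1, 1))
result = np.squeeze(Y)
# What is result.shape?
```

(15,)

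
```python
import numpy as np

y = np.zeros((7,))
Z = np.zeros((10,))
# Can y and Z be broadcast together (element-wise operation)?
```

No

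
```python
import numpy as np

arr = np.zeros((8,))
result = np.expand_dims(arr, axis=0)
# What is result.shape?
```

(1, 8)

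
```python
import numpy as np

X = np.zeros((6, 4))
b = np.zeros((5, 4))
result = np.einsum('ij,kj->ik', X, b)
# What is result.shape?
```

(6, 5)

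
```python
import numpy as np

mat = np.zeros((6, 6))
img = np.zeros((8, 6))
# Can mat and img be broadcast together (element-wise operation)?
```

No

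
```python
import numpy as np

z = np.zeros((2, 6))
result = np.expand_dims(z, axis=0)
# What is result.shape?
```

(1, 2, 6)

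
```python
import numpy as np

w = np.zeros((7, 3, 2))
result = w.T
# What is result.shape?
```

(2, 3, 7)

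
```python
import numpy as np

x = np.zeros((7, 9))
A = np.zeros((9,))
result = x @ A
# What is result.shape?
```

(7,)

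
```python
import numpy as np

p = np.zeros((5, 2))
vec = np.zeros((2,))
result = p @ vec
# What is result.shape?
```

(5,)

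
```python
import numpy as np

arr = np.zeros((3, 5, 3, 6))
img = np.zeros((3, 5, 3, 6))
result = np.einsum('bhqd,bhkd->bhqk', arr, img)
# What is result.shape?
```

(3, 5, 3, 3)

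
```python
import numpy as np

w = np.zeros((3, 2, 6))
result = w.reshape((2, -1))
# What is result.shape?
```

(2, 18)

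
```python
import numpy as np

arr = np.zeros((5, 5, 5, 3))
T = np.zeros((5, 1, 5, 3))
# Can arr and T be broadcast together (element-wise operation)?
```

Yes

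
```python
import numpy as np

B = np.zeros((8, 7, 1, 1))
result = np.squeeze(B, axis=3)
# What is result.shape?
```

(8, 7, 1)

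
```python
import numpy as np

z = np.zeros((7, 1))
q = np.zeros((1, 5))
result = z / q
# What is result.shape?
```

(7, 5)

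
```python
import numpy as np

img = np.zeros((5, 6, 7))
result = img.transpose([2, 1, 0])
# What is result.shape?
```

(7, 6, 5)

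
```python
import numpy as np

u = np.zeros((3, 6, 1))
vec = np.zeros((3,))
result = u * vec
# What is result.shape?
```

(3, 6, 3)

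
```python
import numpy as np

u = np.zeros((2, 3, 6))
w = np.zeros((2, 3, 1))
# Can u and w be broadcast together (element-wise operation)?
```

Yes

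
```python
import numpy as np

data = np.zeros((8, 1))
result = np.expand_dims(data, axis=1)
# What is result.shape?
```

(8, 1, 1)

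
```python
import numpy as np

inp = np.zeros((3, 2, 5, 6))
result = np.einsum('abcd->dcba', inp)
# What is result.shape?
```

(6, 5, 2, 3)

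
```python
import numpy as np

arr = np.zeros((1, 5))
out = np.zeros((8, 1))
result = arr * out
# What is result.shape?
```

(8, 5)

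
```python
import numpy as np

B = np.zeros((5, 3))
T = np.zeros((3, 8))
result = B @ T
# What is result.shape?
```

(5, 8)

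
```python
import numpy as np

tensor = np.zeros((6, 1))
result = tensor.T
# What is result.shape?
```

(1, 6)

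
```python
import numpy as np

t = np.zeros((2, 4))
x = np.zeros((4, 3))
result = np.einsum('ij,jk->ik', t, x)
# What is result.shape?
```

(2, 3)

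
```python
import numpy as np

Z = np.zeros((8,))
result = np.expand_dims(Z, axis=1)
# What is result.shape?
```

(8, 1)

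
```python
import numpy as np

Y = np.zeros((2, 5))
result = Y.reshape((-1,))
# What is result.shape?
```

(10,)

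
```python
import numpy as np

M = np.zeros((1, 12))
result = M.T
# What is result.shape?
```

(12, 1)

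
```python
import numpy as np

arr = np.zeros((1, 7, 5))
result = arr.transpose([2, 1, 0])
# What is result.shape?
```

(5, 7, 1)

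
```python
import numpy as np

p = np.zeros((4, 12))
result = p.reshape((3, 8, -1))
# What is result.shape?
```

(3, 8, 2)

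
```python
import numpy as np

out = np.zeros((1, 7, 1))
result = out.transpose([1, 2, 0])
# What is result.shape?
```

(7, 1, 1)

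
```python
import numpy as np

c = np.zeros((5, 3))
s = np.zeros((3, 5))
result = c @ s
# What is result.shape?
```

(5, 5)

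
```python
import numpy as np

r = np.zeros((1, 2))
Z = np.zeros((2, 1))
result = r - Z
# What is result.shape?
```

(2, 2)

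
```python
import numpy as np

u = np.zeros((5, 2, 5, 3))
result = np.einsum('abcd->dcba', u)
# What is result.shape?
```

(3, 5, 2, 5)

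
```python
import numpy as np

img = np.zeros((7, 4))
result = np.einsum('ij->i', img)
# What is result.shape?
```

(7,)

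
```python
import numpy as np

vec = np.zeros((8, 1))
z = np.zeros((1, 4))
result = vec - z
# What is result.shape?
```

(8, 4)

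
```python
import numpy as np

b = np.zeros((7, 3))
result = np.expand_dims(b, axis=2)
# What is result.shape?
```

(7, 3, 1)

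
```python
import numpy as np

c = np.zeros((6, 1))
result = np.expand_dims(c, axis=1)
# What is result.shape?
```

(6, 1, 1)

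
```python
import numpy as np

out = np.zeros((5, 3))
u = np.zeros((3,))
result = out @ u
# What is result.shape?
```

(5,)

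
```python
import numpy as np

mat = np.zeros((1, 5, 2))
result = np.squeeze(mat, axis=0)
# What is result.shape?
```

(5, 2)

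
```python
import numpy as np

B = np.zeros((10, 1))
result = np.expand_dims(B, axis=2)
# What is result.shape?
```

(10, 1, 1)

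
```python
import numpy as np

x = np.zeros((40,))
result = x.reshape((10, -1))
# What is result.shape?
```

(10, 4)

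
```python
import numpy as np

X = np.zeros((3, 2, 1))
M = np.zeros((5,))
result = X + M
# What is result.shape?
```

(3, 2, 5)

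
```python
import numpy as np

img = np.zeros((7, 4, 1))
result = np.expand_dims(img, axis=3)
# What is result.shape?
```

(7, 4, 1, 1)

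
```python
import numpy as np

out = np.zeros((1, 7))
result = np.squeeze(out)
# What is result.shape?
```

(7,)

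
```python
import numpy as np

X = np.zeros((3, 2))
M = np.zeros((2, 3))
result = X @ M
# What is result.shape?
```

(3, 3)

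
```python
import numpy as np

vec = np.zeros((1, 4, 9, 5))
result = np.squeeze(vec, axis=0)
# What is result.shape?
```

(4, 9, 5)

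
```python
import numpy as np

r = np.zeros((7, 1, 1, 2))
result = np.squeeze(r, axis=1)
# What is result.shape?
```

(7, 1, 2)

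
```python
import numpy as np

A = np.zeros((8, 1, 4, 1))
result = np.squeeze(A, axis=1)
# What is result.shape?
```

(8, 4, 1)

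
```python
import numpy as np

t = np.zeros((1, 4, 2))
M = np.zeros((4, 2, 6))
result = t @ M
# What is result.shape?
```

(4, 4, 6)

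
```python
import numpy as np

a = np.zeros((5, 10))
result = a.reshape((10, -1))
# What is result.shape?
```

(10, 5)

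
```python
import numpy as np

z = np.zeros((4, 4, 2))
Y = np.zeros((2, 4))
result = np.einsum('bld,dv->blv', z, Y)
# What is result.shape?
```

(4, 4, 4)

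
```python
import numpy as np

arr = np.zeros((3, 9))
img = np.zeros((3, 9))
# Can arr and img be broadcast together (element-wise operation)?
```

Yes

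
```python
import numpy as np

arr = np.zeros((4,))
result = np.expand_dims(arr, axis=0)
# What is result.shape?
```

(1, 4)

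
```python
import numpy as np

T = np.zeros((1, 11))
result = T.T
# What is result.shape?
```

(11, 1)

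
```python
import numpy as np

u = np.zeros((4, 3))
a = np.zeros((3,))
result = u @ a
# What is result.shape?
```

(4,)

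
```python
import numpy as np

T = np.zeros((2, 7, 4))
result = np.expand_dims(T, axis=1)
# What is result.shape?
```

(2, 1, 7, 4)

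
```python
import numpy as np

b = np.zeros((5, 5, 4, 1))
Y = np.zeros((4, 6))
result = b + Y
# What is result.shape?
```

(5, 5, 4, 6)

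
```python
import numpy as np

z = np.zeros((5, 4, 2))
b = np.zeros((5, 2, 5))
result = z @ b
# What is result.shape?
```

(5, 4, 5)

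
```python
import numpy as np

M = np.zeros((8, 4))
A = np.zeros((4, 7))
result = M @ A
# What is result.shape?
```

(8, 7)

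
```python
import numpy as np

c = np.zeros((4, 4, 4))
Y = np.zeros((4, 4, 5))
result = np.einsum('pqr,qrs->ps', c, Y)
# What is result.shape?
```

(4, 5)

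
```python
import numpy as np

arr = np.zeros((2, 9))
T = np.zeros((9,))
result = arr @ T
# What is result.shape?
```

(2,)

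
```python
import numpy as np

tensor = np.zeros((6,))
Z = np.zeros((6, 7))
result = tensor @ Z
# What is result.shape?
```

(7,)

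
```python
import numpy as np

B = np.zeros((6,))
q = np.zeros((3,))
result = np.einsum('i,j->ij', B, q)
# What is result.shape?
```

(6, 3)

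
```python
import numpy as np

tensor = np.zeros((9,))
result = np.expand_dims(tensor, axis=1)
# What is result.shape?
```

(9, 1)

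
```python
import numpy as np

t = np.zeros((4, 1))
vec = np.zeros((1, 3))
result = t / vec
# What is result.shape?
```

(4, 3)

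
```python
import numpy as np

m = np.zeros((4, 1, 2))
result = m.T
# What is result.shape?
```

(2, 1, 4)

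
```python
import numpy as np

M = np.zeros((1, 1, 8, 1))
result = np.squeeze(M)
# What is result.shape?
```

(8,)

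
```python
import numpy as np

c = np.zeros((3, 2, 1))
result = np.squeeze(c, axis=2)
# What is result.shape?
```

(3, 2)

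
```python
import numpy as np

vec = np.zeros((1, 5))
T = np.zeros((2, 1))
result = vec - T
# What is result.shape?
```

(2, 5)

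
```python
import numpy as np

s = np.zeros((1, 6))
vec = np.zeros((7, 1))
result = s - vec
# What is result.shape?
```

(7, 6)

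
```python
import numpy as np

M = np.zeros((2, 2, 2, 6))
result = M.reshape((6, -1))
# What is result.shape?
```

(6, 8)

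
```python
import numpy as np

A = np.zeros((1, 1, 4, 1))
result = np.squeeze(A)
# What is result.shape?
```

(4,)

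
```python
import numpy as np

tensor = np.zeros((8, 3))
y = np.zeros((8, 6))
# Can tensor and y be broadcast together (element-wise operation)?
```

No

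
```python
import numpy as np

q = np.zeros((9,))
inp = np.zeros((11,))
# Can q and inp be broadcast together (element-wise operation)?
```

No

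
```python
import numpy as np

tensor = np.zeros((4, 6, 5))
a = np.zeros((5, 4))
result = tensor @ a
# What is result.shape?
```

(4, 6, 4)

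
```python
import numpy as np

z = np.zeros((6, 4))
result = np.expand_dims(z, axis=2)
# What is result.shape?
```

(6, 4, 1)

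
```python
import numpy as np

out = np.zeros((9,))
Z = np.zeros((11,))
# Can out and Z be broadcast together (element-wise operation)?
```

No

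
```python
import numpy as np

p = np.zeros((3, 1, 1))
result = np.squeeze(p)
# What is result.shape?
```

(3,)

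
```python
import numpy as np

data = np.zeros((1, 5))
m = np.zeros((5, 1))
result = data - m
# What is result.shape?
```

(5, 5)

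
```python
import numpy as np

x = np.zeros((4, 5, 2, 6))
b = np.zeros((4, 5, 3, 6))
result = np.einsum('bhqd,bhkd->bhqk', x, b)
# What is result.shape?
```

(4, 5, 2, 3)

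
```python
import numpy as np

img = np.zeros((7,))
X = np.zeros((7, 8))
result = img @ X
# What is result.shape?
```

(8,)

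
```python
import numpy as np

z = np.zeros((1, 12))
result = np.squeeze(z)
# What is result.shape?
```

(12,)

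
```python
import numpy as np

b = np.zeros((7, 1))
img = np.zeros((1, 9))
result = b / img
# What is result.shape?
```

(7, 9)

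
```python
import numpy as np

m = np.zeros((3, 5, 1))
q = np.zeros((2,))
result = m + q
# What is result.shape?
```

(3, 5, 2)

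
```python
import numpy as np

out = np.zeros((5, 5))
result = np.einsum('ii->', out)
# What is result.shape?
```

()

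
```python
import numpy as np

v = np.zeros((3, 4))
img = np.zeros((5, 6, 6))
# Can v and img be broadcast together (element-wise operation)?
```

No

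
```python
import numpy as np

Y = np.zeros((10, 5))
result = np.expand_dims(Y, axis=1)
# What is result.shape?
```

(10, 1, 5)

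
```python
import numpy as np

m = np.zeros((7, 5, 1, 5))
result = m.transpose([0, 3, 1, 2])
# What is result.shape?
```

(7, 5, 5, 1)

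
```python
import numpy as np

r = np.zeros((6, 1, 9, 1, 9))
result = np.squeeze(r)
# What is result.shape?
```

(6, 9, 9)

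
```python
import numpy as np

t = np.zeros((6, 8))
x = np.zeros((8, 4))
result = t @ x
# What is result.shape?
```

(6, 4)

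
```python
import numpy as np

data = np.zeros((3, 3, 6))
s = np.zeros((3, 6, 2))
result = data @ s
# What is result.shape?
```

(3, 3, 2)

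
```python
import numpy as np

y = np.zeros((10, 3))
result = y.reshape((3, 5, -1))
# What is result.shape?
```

(3, 5, 2)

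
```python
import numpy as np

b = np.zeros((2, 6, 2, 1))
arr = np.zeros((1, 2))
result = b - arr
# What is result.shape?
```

(2, 6, 2, 2)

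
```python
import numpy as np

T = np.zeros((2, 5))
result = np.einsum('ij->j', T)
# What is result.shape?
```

(5,)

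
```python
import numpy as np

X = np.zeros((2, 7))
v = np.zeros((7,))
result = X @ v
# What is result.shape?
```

(2,)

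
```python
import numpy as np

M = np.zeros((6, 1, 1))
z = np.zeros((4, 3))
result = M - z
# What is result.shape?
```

(6, 4, 3)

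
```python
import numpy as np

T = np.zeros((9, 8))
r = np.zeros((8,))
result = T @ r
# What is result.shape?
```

(9,)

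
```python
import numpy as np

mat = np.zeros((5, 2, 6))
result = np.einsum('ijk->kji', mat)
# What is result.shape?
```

(6, 2, 5)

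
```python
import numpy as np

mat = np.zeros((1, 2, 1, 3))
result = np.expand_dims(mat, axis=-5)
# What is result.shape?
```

(1, 1, 2, 1, 3)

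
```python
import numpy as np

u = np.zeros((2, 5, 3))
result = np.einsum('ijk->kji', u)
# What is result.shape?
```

(3, 5, 2)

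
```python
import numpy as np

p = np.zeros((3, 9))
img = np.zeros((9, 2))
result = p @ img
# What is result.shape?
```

(3, 2)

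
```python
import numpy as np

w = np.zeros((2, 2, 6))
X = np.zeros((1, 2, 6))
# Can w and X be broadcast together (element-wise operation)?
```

Yes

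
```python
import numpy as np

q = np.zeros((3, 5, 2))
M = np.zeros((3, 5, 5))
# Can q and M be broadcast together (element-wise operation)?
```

No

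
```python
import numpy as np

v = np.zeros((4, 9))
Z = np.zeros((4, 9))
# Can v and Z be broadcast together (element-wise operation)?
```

Yes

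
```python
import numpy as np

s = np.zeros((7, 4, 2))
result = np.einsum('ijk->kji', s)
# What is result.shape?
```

(2, 4, 7)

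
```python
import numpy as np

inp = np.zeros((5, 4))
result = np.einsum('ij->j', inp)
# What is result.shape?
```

(4,)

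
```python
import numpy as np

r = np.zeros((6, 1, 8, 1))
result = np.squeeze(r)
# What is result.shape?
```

(6, 8)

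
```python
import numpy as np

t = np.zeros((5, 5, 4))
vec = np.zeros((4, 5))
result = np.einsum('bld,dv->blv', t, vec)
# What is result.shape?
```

(5, 5, 5)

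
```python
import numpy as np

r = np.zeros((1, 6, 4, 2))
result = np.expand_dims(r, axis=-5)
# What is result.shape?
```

(1, 1, 6, 4, 2)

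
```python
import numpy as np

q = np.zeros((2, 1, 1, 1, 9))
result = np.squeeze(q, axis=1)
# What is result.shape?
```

(2, 1, 1, 9)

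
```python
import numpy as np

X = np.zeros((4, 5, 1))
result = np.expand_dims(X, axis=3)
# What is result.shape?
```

(4, 5, 1, 1)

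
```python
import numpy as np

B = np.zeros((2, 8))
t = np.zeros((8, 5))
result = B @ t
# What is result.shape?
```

(2, 5)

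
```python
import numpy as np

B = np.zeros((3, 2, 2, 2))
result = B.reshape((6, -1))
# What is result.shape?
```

(6, 4)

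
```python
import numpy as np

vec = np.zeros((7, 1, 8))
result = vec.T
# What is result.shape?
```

(8, 1, 7)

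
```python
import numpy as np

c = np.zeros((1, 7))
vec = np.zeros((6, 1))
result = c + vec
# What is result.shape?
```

(6, 7)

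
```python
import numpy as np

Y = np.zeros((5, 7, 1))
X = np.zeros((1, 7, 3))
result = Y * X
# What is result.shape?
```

(5, 7, 3)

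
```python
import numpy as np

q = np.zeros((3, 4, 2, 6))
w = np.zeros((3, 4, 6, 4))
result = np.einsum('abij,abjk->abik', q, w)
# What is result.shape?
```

(3, 4, 2, 4)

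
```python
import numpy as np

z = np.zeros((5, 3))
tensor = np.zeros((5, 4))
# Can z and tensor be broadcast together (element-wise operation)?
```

No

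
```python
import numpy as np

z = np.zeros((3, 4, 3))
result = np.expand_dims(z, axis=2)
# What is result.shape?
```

(3, 4, 1, 3)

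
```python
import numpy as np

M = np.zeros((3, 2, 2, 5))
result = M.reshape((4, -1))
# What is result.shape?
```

(4, 15)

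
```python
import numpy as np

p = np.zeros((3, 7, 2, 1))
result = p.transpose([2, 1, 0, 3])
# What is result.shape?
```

(2, 7, 3, 1)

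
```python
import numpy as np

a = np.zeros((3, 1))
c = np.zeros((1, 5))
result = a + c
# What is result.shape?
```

(3, 5)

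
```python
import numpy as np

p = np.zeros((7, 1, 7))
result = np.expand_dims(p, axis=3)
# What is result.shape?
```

(7, 1, 7, 1)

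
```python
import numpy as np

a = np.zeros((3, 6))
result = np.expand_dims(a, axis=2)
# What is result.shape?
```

(3, 6, 1)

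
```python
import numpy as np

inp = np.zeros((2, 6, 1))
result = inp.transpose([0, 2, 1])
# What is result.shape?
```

(2, 1, 6)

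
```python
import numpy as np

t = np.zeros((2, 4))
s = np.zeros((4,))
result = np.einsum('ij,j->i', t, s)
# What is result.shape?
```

(2,)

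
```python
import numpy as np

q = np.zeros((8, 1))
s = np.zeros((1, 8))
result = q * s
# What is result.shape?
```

(8, 8)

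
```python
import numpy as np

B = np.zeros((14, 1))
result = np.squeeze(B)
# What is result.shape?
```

(14,)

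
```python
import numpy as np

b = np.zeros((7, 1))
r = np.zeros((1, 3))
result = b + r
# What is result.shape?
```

(7, 3)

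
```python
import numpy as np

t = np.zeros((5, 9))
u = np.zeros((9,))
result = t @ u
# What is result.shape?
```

(5,)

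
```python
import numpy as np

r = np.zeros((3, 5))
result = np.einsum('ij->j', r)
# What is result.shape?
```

(5,)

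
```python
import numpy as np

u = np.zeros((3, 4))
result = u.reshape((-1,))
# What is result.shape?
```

(12,)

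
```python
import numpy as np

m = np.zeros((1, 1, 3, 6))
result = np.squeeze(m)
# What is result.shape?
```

(3, 6)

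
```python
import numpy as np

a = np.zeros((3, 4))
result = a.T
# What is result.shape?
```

(4, 3)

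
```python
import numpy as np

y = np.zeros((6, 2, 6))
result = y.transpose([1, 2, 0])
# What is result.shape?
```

(2, 6, 6)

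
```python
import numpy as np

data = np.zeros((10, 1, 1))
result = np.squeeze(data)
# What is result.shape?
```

(10,)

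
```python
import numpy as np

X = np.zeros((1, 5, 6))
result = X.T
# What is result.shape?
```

(6, 5, 1)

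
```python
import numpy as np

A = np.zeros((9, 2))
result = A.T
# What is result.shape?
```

(2, 9)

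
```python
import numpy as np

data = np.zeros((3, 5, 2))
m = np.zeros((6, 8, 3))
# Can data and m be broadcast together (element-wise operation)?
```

No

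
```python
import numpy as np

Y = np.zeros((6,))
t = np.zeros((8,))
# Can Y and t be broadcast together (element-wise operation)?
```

No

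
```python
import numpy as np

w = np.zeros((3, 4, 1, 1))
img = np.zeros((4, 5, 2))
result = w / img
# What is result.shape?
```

(3, 4, 5, 2)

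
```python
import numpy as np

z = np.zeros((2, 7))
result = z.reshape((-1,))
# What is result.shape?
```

(14,)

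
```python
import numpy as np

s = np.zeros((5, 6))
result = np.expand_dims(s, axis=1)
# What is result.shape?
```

(5, 1, 6)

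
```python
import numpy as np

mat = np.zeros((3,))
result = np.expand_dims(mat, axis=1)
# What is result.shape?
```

(3, 1)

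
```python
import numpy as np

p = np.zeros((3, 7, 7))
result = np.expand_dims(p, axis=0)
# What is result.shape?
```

(1, 3, 7, 7)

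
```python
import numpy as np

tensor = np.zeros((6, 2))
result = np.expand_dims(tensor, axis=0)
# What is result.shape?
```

(1, 6, 2)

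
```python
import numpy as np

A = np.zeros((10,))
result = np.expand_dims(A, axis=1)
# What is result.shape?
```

(10, 1)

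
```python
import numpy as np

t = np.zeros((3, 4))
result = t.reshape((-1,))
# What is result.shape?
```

(12,)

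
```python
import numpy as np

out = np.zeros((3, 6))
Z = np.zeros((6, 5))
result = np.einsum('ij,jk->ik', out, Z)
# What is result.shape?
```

(3, 5)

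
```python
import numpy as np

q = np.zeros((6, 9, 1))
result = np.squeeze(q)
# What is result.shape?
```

(6, 9)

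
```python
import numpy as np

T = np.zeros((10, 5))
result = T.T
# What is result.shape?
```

(5, 10)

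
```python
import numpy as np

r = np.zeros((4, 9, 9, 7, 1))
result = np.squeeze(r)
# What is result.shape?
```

(4, 9, 9, 7)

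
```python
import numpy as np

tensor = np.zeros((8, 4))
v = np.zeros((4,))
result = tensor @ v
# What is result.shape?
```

(8,)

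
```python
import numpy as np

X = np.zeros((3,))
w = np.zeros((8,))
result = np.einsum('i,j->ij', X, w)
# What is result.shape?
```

(3, 8)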